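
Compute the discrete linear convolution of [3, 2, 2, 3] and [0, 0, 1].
y[0] = 3×0 = 0; y[1] = 3×0 + 2×0 = 0; y[2] = 3×1 + 2×0 + 2×0 = 3; y[3] = 2×1 + 2×0 + 3×0 = 2; y[4] = 2×1 + 3×0 = 2; y[5] = 3×1 = 3

[0, 0, 3, 2, 2, 3]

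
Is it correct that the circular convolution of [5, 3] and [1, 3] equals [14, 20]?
Recompute circular convolution of [5, 3] and [1, 3]: y[0] = 5×1 + 3×3 = 14; y[1] = 5×3 + 3×1 = 18 → [14, 18]. Compare to given [14, 20]: they differ at index 1: given 20, correct 18, so answer: No

No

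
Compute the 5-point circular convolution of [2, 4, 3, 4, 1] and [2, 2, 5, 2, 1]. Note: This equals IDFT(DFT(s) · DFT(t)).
Either evaluate y[k] = Σ_j s[j]·t[(k-j) mod 5] directly, or use IDFT(DFT(s) · DFT(t)). y[0] = 2×2 + 4×1 + 3×2 + 4×5 + 1×2 = 36; y[1] = 2×2 + 4×2 + 3×1 + 4×2 + 1×5 = 28; y[2] = 2×5 + 4×2 + 3×2 + 4×1 + 1×2 = 30; y[3] = 2×2 + 4×5 + 3×2 + 4×2 + 1×1 = 39; y[4] = 2×1 + 4×2 + 3×5 + 4×2 + 1×2 = 35. Result: [36, 28, 30, 39, 35]

[36, 28, 30, 39, 35]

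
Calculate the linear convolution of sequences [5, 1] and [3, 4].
y[0] = 5×3 = 15; y[1] = 5×4 + 1×3 = 23; y[2] = 1×4 = 4

[15, 23, 4]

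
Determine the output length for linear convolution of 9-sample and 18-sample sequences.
Linear/full convolution length: m + n - 1 = 9 + 18 - 1 = 26

26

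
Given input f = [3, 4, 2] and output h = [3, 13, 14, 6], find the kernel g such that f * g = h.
Output length 4 = len(f) + len(g) - 1 ⇒ len(g) = 2. Solve g forward using g[k] = (h[k] - Σ_{i≥1} f[i]·g[k-i]) / f[0]: g[0] = h[0] / f[0] = 3 / 3 = 1; g[1] = (h[1] - 4×1) / f[0] = (13 - 4×1) / 3 = 3. So g = [1, 3]. Forward-check [3, 4, 2] * [1, 3]: h[0] = 3×1 = 3; h[1] = 3×3 + 4×1 = 13; h[2] = 4×3 + 2×1 = 14; h[3] = 2×3 = 6 → [3, 13, 14, 6] ✓

[1, 3]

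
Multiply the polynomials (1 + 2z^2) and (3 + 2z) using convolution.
Ascending coefficients: a = [1, 0, 2], b = [3, 2]. c[0] = 1×3 = 3; c[1] = 1×2 + 0×3 = 2; c[2] = 0×2 + 2×3 = 6; c[3] = 2×2 = 4. Result coefficients: [3, 2, 6, 4] → 3 + 2z + 6z^2 + 4z^3

3 + 2z + 6z^2 + 4z^3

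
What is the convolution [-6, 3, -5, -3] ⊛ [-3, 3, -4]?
y[0] = -6×-3 = 18; y[1] = -6×3 + 3×-3 = -27; y[2] = -6×-4 + 3×3 + -5×-3 = 48; y[3] = 3×-4 + -5×3 + -3×-3 = -18; y[4] = -5×-4 + -3×3 = 11; y[5] = -3×-4 = 12

[18, -27, 48, -18, 11, 12]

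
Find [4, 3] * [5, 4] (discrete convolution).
y[0] = 4×5 = 20; y[1] = 4×4 + 3×5 = 31; y[2] = 3×4 = 12

[20, 31, 12]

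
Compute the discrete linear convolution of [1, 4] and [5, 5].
y[0] = 1×5 = 5; y[1] = 1×5 + 4×5 = 25; y[2] = 4×5 = 20

[5, 25, 20]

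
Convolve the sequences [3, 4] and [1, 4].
y[0] = 3×1 = 3; y[1] = 3×4 + 4×1 = 16; y[2] = 4×4 = 16

[3, 16, 16]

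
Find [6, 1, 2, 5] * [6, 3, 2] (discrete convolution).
y[0] = 6×6 = 36; y[1] = 6×3 + 1×6 = 24; y[2] = 6×2 + 1×3 + 2×6 = 27; y[3] = 1×2 + 2×3 + 5×6 = 38; y[4] = 2×2 + 5×3 = 19; y[5] = 5×2 = 10

[36, 24, 27, 38, 19, 10]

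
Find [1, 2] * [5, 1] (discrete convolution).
y[0] = 1×5 = 5; y[1] = 1×1 + 2×5 = 11; y[2] = 2×1 = 2

[5, 11, 2]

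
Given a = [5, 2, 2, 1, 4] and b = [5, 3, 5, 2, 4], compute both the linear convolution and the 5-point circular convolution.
Linear: y_lin[0] = 5×5 = 25; y_lin[1] = 5×3 + 2×5 = 25; y_lin[2] = 5×5 + 2×3 + 2×5 = 41; y_lin[3] = 5×2 + 2×5 + 2×3 + 1×5 = 31; y_lin[4] = 5×4 + 2×2 + 2×5 + 1×3 + 4×5 = 57; y_lin[5] = 2×4 + 2×2 + 1×5 + 4×3 = 29; y_lin[6] = 2×4 + 1×2 + 4×5 = 30; y_lin[7] = 1×4 + 4×2 = 12; y_lin[8] = 4×4 = 16 → [25, 25, 41, 31, 57, 29, 30, 12, 16]. Circular (length 5): y[0] = 5×5 + 2×4 + 2×2 + 1×5 + 4×3 = 54; y[1] = 5×3 + 2×5 + 2×4 + 1×2 + 4×5 = 55; y[2] = 5×5 + 2×3 + 2×5 + 1×4 + 4×2 = 53; y[3] = 5×2 + 2×5 + 2×3 + 1×5 + 4×4 = 47; y[4] = 5×4 + 2×2 + 2×5 + 1×3 + 4×5 = 57 → [54, 55, 53, 47, 57]

Linear: [25, 25, 41, 31, 57, 29, 30, 12, 16], Circular: [54, 55, 53, 47, 57]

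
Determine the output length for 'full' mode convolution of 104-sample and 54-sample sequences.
Linear/full convolution length: m + n - 1 = 104 + 54 - 1 = 157

157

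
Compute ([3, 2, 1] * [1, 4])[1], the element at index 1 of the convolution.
Use y[k] = Σ_i a[i]·b[k-i] at k=1. y[1] = 3×4 + 2×1 = 14

14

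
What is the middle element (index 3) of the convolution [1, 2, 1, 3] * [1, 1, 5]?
Use y[k] = Σ_i a[i]·b[k-i] at k=3. y[3] = 2×5 + 1×1 + 3×1 = 14

14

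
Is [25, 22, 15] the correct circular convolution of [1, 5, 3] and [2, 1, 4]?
Recompute circular convolution of [1, 5, 3] and [2, 1, 4]: y[0] = 1×2 + 5×4 + 3×1 = 25; y[1] = 1×1 + 5×2 + 3×4 = 23; y[2] = 1×4 + 5×1 + 3×2 = 15 → [25, 23, 15]. Compare to given [25, 22, 15]: they differ at index 1: given 22, correct 23, so answer: No

No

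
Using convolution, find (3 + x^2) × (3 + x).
Ascending coefficients: a = [3, 0, 1], b = [3, 1]. c[0] = 3×3 = 9; c[1] = 3×1 + 0×3 = 3; c[2] = 0×1 + 1×3 = 3; c[3] = 1×1 = 1. Result coefficients: [9, 3, 3, 1] → 9 + 3x + 3x^2 + x^3

9 + 3x + 3x^2 + x^3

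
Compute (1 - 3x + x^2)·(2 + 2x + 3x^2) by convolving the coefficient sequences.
Ascending coefficients: a = [1, -3, 1], b = [2, 2, 3]. c[0] = 1×2 = 2; c[1] = 1×2 + -3×2 = -4; c[2] = 1×3 + -3×2 + 1×2 = -1; c[3] = -3×3 + 1×2 = -7; c[4] = 1×3 = 3. Result coefficients: [2, -4, -1, -7, 3] → 2 - 4x - x^2 - 7x^3 + 3x^4

2 - 4x - x^2 - 7x^3 + 3x^4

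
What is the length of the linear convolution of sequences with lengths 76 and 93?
Linear/full convolution length: m + n - 1 = 76 + 93 - 1 = 168

168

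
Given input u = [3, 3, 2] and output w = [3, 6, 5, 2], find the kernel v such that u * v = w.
Output length 4 = len(u) + len(v) - 1 ⇒ len(v) = 2. Solve v forward using v[k] = (w[k] - Σ_{i≥1} u[i]·v[k-i]) / u[0]: v[0] = w[0] / u[0] = 3 / 3 = 1; v[1] = (w[1] - 3×1) / u[0] = (6 - 3×1) / 3 = 1. So v = [1, 1]. Forward-check [3, 3, 2] * [1, 1]: w[0] = 3×1 = 3; w[1] = 3×1 + 3×1 = 6; w[2] = 3×1 + 2×1 = 5; w[3] = 2×1 = 2 → [3, 6, 5, 2] ✓

[1, 1]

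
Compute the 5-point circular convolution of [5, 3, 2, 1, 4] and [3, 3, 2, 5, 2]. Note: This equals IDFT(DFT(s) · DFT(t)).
Either evaluate y[k] = Σ_j s[j]·t[(k-j) mod 5] directly, or use IDFT(DFT(s) · DFT(t)). y[0] = 5×3 + 3×2 + 2×5 + 1×2 + 4×3 = 45; y[1] = 5×3 + 3×3 + 2×2 + 1×5 + 4×2 = 41; y[2] = 5×2 + 3×3 + 2×3 + 1×2 + 4×5 = 47; y[3] = 5×5 + 3×2 + 2×3 + 1×3 + 4×2 = 48; y[4] = 5×2 + 3×5 + 2×2 + 1×3 + 4×3 = 44. Result: [45, 41, 47, 48, 44]

[45, 41, 47, 48, 44]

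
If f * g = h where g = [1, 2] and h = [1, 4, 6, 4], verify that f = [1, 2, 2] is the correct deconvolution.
Forward-compute [1, 2, 2] * [1, 2]: h[0] = 1×1 = 1; h[1] = 1×2 + 2×1 = 4; h[2] = 2×2 + 2×1 = 6; h[3] = 2×2 = 4 → [1, 4, 6, 4]. Matches given h = [1, 4, 6, 4], so verified.

Verified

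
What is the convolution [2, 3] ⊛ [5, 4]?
y[0] = 2×5 = 10; y[1] = 2×4 + 3×5 = 23; y[2] = 3×4 = 12

[10, 23, 12]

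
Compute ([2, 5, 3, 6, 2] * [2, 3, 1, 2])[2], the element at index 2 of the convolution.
Use y[k] = Σ_i a[i]·b[k-i] at k=2. y[2] = 2×1 + 5×3 + 3×2 = 23

23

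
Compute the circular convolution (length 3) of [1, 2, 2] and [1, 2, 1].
Use y[k] = Σ_j s[j]·t[(k-j) mod 3]. y[0] = 1×1 + 2×1 + 2×2 = 7; y[1] = 1×2 + 2×1 + 2×1 = 6; y[2] = 1×1 + 2×2 + 2×1 = 7. Result: [7, 6, 7]

[7, 6, 7]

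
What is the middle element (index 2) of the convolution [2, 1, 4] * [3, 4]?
Use y[k] = Σ_i a[i]·b[k-i] at k=2. y[2] = 1×4 + 4×3 = 16

16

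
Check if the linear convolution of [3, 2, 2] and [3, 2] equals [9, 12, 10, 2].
Recompute linear convolution of [3, 2, 2] and [3, 2]: y[0] = 3×3 = 9; y[1] = 3×2 + 2×3 = 12; y[2] = 2×2 + 2×3 = 10; y[3] = 2×2 = 4 → [9, 12, 10, 4]. Compare to given [9, 12, 10, 2]: they differ at index 3: given 2, correct 4, so answer: No

No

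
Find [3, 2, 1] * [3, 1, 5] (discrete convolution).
y[0] = 3×3 = 9; y[1] = 3×1 + 2×3 = 9; y[2] = 3×5 + 2×1 + 1×3 = 20; y[3] = 2×5 + 1×1 = 11; y[4] = 1×5 = 5

[9, 9, 20, 11, 5]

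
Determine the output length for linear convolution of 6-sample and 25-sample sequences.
Linear/full convolution length: m + n - 1 = 6 + 25 - 1 = 30

30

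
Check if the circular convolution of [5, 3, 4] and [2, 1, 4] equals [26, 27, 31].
Recompute circular convolution of [5, 3, 4] and [2, 1, 4]: y[0] = 5×2 + 3×4 + 4×1 = 26; y[1] = 5×1 + 3×2 + 4×4 = 27; y[2] = 5×4 + 3×1 + 4×2 = 31 → [26, 27, 31]. Given [26, 27, 31] matches, so answer: Yes

Yes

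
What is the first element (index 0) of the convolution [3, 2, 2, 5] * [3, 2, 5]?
Use y[k] = Σ_i a[i]·b[k-i] at k=0. y[0] = 3×3 = 9

9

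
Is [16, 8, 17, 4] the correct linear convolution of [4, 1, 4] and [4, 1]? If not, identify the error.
Recompute linear convolution of [4, 1, 4] and [4, 1]: y[0] = 4×4 = 16; y[1] = 4×1 + 1×4 = 8; y[2] = 1×1 + 4×4 = 17; y[3] = 4×1 = 4 → [16, 8, 17, 4]. Given [16, 8, 17, 4] matches, so answer: Yes

Yes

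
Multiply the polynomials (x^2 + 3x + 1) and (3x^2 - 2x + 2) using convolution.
Ascending coefficients: a = [1, 3, 1], b = [2, -2, 3]. c[0] = 1×2 = 2; c[1] = 1×-2 + 3×2 = 4; c[2] = 1×3 + 3×-2 + 1×2 = -1; c[3] = 3×3 + 1×-2 = 7; c[4] = 1×3 = 3. Result coefficients: [2, 4, -1, 7, 3] → 3x^4 + 7x^3 - x^2 + 4x + 2

3x^4 + 7x^3 - x^2 + 4x + 2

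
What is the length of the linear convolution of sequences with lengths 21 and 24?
Linear/full convolution length: m + n - 1 = 21 + 24 - 1 = 44

44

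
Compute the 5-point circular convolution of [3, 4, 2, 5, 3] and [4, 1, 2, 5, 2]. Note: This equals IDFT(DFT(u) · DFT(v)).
Either evaluate y[k] = Σ_j u[j]·v[(k-j) mod 5] directly, or use IDFT(DFT(u) · DFT(v)). y[0] = 3×4 + 4×2 + 2×5 + 5×2 + 3×1 = 43; y[1] = 3×1 + 4×4 + 2×2 + 5×5 + 3×2 = 54; y[2] = 3×2 + 4×1 + 2×4 + 5×2 + 3×5 = 43; y[3] = 3×5 + 4×2 + 2×1 + 5×4 + 3×2 = 51; y[4] = 3×2 + 4×5 + 2×2 + 5×1 + 3×4 = 47. Result: [43, 54, 43, 51, 47]

[43, 54, 43, 51, 47]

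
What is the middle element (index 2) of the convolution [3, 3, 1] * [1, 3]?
Use y[k] = Σ_i a[i]·b[k-i] at k=2. y[2] = 3×3 + 1×1 = 10

10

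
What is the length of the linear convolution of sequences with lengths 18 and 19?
Linear/full convolution length: m + n - 1 = 18 + 19 - 1 = 36

36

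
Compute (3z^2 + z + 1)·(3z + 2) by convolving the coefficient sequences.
Ascending coefficients: a = [1, 1, 3], b = [2, 3]. c[0] = 1×2 = 2; c[1] = 1×3 + 1×2 = 5; c[2] = 1×3 + 3×2 = 9; c[3] = 3×3 = 9. Result coefficients: [2, 5, 9, 9] → 9z^3 + 9z^2 + 5z + 2

9z^3 + 9z^2 + 5z + 2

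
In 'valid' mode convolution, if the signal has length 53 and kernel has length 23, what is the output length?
'Valid' mode counts only positions where the kernel fully overlaps the signal: m - n + 1 = 53 - 23 + 1 = 31

31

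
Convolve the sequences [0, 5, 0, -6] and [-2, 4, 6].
y[0] = 0×-2 = 0; y[1] = 0×4 + 5×-2 = -10; y[2] = 0×6 + 5×4 + 0×-2 = 20; y[3] = 5×6 + 0×4 + -6×-2 = 42; y[4] = 0×6 + -6×4 = -24; y[5] = -6×6 = -36

[0, -10, 20, 42, -24, -36]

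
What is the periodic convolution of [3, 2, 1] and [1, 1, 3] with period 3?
Use y[k] = Σ_j a[j]·b[(k-j) mod 3]. y[0] = 3×1 + 2×3 + 1×1 = 10; y[1] = 3×1 + 2×1 + 1×3 = 8; y[2] = 3×3 + 2×1 + 1×1 = 12. Result: [10, 8, 12]

[10, 8, 12]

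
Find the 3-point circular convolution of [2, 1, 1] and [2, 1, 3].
Use y[k] = Σ_j u[j]·v[(k-j) mod 3]. y[0] = 2×2 + 1×3 + 1×1 = 8; y[1] = 2×1 + 1×2 + 1×3 = 7; y[2] = 2×3 + 1×1 + 1×2 = 9. Result: [8, 7, 9]

[8, 7, 9]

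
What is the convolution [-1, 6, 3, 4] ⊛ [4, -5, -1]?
y[0] = -1×4 = -4; y[1] = -1×-5 + 6×4 = 29; y[2] = -1×-1 + 6×-5 + 3×4 = -17; y[3] = 6×-1 + 3×-5 + 4×4 = -5; y[4] = 3×-1 + 4×-5 = -23; y[5] = 4×-1 = -4

[-4, 29, -17, -5, -23, -4]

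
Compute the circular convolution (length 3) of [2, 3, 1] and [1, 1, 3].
Use y[k] = Σ_j u[j]·v[(k-j) mod 3]. y[0] = 2×1 + 3×3 + 1×1 = 12; y[1] = 2×1 + 3×1 + 1×3 = 8; y[2] = 2×3 + 3×1 + 1×1 = 10. Result: [12, 8, 10]

[12, 8, 10]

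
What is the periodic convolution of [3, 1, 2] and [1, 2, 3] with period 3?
Use y[k] = Σ_j u[j]·v[(k-j) mod 3]. y[0] = 3×1 + 1×3 + 2×2 = 10; y[1] = 3×2 + 1×1 + 2×3 = 13; y[2] = 3×3 + 1×2 + 2×1 = 13. Result: [10, 13, 13]

[10, 13, 13]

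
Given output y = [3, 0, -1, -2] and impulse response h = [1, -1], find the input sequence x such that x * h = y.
Deconvolve y=[3, 0, -1, -2] by h=[1, -1]. Since h[0]=1, solve forward: x[0] = y[0] / 1 = 3; x[1] = (y[1] - 3×-1) / 1 = 3; x[2] = (y[2] - 3×-1) / 1 = 2. So x = [3, 3, 2]. Check by forward convolution: y[0] = 3×1 = 3; y[1] = 3×-1 + 3×1 = 0; y[2] = 3×-1 + 2×1 = -1; y[3] = 2×-1 = -2

[3, 3, 2]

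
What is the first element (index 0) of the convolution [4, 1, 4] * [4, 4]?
Use y[k] = Σ_i a[i]·b[k-i] at k=0. y[0] = 4×4 = 16

16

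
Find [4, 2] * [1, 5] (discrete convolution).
y[0] = 4×1 = 4; y[1] = 4×5 + 2×1 = 22; y[2] = 2×5 = 10

[4, 22, 10]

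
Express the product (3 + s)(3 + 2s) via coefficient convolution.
Ascending coefficients: a = [3, 1], b = [3, 2]. c[0] = 3×3 = 9; c[1] = 3×2 + 1×3 = 9; c[2] = 1×2 = 2. Result coefficients: [9, 9, 2] → 9 + 9s + 2s^2

9 + 9s + 2s^2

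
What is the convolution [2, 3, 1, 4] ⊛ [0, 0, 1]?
y[0] = 2×0 = 0; y[1] = 2×0 + 3×0 = 0; y[2] = 2×1 + 3×0 + 1×0 = 2; y[3] = 3×1 + 1×0 + 4×0 = 3; y[4] = 1×1 + 4×0 = 1; y[5] = 4×1 = 4

[0, 0, 2, 3, 1, 4]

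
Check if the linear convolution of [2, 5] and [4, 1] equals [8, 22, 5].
Recompute linear convolution of [2, 5] and [4, 1]: y[0] = 2×4 = 8; y[1] = 2×1 + 5×4 = 22; y[2] = 5×1 = 5 → [8, 22, 5]. Given [8, 22, 5] matches, so answer: Yes

Yes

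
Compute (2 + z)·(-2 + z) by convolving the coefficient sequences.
Ascending coefficients: a = [2, 1], b = [-2, 1]. c[0] = 2×-2 = -4; c[1] = 2×1 + 1×-2 = 0; c[2] = 1×1 = 1. Result coefficients: [-4, 0, 1] → -4 + z^2

-4 + z^2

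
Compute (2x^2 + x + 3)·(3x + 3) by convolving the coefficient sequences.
Ascending coefficients: a = [3, 1, 2], b = [3, 3]. c[0] = 3×3 = 9; c[1] = 3×3 + 1×3 = 12; c[2] = 1×3 + 2×3 = 9; c[3] = 2×3 = 6. Result coefficients: [9, 12, 9, 6] → 6x^3 + 9x^2 + 12x + 9

6x^3 + 9x^2 + 12x + 9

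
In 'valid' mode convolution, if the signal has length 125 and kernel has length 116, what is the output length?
'Valid' mode counts only positions where the kernel fully overlaps the signal: m - n + 1 = 125 - 116 + 1 = 10

10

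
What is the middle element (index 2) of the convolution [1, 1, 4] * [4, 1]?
Use y[k] = Σ_i a[i]·b[k-i] at k=2. y[2] = 1×1 + 4×4 = 17

17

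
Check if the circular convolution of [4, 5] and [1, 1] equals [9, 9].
Recompute circular convolution of [4, 5] and [1, 1]: y[0] = 4×1 + 5×1 = 9; y[1] = 4×1 + 5×1 = 9 → [9, 9]. Given [9, 9] matches, so answer: Yes

Yes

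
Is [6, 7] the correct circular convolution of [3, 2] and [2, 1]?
Recompute circular convolution of [3, 2] and [2, 1]: y[0] = 3×2 + 2×1 = 8; y[1] = 3×1 + 2×2 = 7 → [8, 7]. Compare to given [6, 7]: they differ at index 0: given 6, correct 8, so answer: No

No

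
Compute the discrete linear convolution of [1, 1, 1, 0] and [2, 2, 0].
y[0] = 1×2 = 2; y[1] = 1×2 + 1×2 = 4; y[2] = 1×0 + 1×2 + 1×2 = 4; y[3] = 1×0 + 1×2 + 0×2 = 2; y[4] = 1×0 + 0×2 = 0; y[5] = 0×0 = 0

[2, 4, 4, 2, 0, 0]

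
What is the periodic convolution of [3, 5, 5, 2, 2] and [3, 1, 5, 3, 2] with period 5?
Use y[k] = Σ_j x[j]·h[(k-j) mod 5]. y[0] = 3×3 + 5×2 + 5×3 + 2×5 + 2×1 = 46; y[1] = 3×1 + 5×3 + 5×2 + 2×3 + 2×5 = 44; y[2] = 3×5 + 5×1 + 5×3 + 2×2 + 2×3 = 45; y[3] = 3×3 + 5×5 + 5×1 + 2×3 + 2×2 = 49; y[4] = 3×2 + 5×3 + 5×5 + 2×1 + 2×3 = 54. Result: [46, 44, 45, 49, 54]

[46, 44, 45, 49, 54]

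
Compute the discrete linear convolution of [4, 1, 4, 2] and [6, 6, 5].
y[0] = 4×6 = 24; y[1] = 4×6 + 1×6 = 30; y[2] = 4×5 + 1×6 + 4×6 = 50; y[3] = 1×5 + 4×6 + 2×6 = 41; y[4] = 4×5 + 2×6 = 32; y[5] = 2×5 = 10

[24, 30, 50, 41, 32, 10]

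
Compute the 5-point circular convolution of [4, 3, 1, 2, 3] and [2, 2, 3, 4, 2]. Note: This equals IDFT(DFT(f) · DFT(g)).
Either evaluate y[k] = Σ_j f[j]·g[(k-j) mod 5] directly, or use IDFT(DFT(f) · DFT(g)). y[0] = 4×2 + 3×2 + 1×4 + 2×3 + 3×2 = 30; y[1] = 4×2 + 3×2 + 1×2 + 2×4 + 3×3 = 33; y[2] = 4×3 + 3×2 + 1×2 + 2×2 + 3×4 = 36; y[3] = 4×4 + 3×3 + 1×2 + 2×2 + 3×2 = 37; y[4] = 4×2 + 3×4 + 1×3 + 2×2 + 3×2 = 33. Result: [30, 33, 36, 37, 33]

[30, 33, 36, 37, 33]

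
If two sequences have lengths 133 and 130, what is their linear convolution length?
Linear/full convolution length: m + n - 1 = 133 + 130 - 1 = 262

262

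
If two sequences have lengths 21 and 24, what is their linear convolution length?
Linear/full convolution length: m + n - 1 = 21 + 24 - 1 = 44

44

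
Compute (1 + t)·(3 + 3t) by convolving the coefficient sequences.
Ascending coefficients: a = [1, 1], b = [3, 3]. c[0] = 1×3 = 3; c[1] = 1×3 + 1×3 = 6; c[2] = 1×3 = 3. Result coefficients: [3, 6, 3] → 3 + 6t + 3t^2

3 + 6t + 3t^2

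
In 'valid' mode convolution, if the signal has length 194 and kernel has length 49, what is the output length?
'Valid' mode counts only positions where the kernel fully overlaps the signal: m - n + 1 = 194 - 49 + 1 = 146

146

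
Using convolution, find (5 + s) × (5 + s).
Ascending coefficients: a = [5, 1], b = [5, 1]. c[0] = 5×5 = 25; c[1] = 5×1 + 1×5 = 10; c[2] = 1×1 = 1. Result coefficients: [25, 10, 1] → 25 + 10s + s^2

25 + 10s + s^2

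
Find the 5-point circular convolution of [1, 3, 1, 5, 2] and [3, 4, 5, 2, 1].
Use y[k] = Σ_j f[j]·g[(k-j) mod 5]. y[0] = 1×3 + 3×1 + 1×2 + 5×5 + 2×4 = 41; y[1] = 1×4 + 3×3 + 1×1 + 5×2 + 2×5 = 34; y[2] = 1×5 + 3×4 + 1×3 + 5×1 + 2×2 = 29; y[3] = 1×2 + 3×5 + 1×4 + 5×3 + 2×1 = 38; y[4] = 1×1 + 3×2 + 1×5 + 5×4 + 2×3 = 38. Result: [41, 34, 29, 38, 38]

[41, 34, 29, 38, 38]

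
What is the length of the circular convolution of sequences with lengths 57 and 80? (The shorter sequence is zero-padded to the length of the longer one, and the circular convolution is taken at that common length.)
Circular convolution (zero-padding the shorter input) has length max(m, n) = max(57, 80) = 80

80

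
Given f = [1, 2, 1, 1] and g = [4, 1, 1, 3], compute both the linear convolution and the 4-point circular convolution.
Linear: y_lin[0] = 1×4 = 4; y_lin[1] = 1×1 + 2×4 = 9; y_lin[2] = 1×1 + 2×1 + 1×4 = 7; y_lin[3] = 1×3 + 2×1 + 1×1 + 1×4 = 10; y_lin[4] = 2×3 + 1×1 + 1×1 = 8; y_lin[5] = 1×3 + 1×1 = 4; y_lin[6] = 1×3 = 3 → [4, 9, 7, 10, 8, 4, 3]. Circular (length 4): y[0] = 1×4 + 2×3 + 1×1 + 1×1 = 12; y[1] = 1×1 + 2×4 + 1×3 + 1×1 = 13; y[2] = 1×1 + 2×1 + 1×4 + 1×3 = 10; y[3] = 1×3 + 2×1 + 1×1 + 1×4 = 10 → [12, 13, 10, 10]

Linear: [4, 9, 7, 10, 8, 4, 3], Circular: [12, 13, 10, 10]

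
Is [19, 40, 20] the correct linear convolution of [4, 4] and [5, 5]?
Recompute linear convolution of [4, 4] and [5, 5]: y[0] = 4×5 = 20; y[1] = 4×5 + 4×5 = 40; y[2] = 4×5 = 20 → [20, 40, 20]. Compare to given [19, 40, 20]: they differ at index 0: given 19, correct 20, so answer: No

No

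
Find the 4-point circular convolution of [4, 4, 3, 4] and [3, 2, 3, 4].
Use y[k] = Σ_j f[j]·g[(k-j) mod 4]. y[0] = 4×3 + 4×4 + 3×3 + 4×2 = 45; y[1] = 4×2 + 4×3 + 3×4 + 4×3 = 44; y[2] = 4×3 + 4×2 + 3×3 + 4×4 = 45; y[3] = 4×4 + 4×3 + 3×2 + 4×3 = 46. Result: [45, 44, 45, 46]

[45, 44, 45, 46]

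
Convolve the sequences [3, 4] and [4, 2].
y[0] = 3×4 = 12; y[1] = 3×2 + 4×4 = 22; y[2] = 4×2 = 8

[12, 22, 8]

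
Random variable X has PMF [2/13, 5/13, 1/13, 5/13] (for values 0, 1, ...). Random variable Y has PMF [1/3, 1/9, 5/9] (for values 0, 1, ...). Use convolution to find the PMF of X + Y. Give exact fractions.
P(X+Y=k) = Σ_i P(X=i)·P(Y=k-i) — a convolution of [2/13, 5/13, 1/13, 5/13] and [1/3, 1/9, 5/9]. P(X+Y=0) = (2/13)×(1/3) = 2/39; P(X+Y=1) = (2/13)×(1/9) + (5/13)×(1/3) = 2/117 + 5/39 = 17/117; P(X+Y=2) = (2/13)×(5/9) + (5/13)×(1/9) + (1/13)×(1/3) = 10/117 + 5/117 + 1/39 = 2/13; P(X+Y=3) = (5/13)×(5/9) + (1/13)×(1/9) + (5/13)×(1/3) = 25/117 + 1/117 + 5/39 = 41/117; P(X+Y=4) = (1/13)×(5/9) + (5/13)×(1/9) = 5/117 + 5/117 = 10/117; P(X+Y=5) = (5/13)×(5/9) = 25/117. PMF: [2/39, 17/117, 2/13, 41/117, 10/117, 25/117] (sums to 1 ✓)

[2/39, 17/117, 2/13, 41/117, 10/117, 25/117]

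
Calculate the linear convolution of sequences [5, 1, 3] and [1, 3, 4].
y[0] = 5×1 = 5; y[1] = 5×3 + 1×1 = 16; y[2] = 5×4 + 1×3 + 3×1 = 26; y[3] = 1×4 + 3×3 = 13; y[4] = 3×4 = 12

[5, 16, 26, 13, 12]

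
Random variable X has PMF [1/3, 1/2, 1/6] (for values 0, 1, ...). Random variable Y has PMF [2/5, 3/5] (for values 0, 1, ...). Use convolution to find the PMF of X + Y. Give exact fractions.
P(X+Y=k) = Σ_i P(X=i)·P(Y=k-i) — a convolution of [1/3, 1/2, 1/6] and [2/5, 3/5]. P(X+Y=0) = (1/3)×(2/5) = 2/15; P(X+Y=1) = (1/3)×(3/5) + (1/2)×(2/5) = 1/5 + 1/5 = 2/5; P(X+Y=2) = (1/2)×(3/5) + (1/6)×(2/5) = 3/10 + 1/15 = 11/30; P(X+Y=3) = (1/6)×(3/5) = 1/10. PMF: [2/15, 2/5, 11/30, 1/10] (sums to 1 ✓)

[2/15, 2/5, 11/30, 1/10]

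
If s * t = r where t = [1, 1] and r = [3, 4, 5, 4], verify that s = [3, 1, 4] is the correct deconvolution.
Forward-compute [3, 1, 4] * [1, 1]: r[0] = 3×1 = 3; r[1] = 3×1 + 1×1 = 4; r[2] = 1×1 + 4×1 = 5; r[3] = 4×1 = 4 → [3, 4, 5, 4]. Matches given r = [3, 4, 5, 4], so verified.

Verified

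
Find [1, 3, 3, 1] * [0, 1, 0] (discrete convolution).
y[0] = 1×0 = 0; y[1] = 1×1 + 3×0 = 1; y[2] = 1×0 + 3×1 + 3×0 = 3; y[3] = 3×0 + 3×1 + 1×0 = 3; y[4] = 3×0 + 1×1 = 1; y[5] = 1×0 = 0

[0, 1, 3, 3, 1, 0]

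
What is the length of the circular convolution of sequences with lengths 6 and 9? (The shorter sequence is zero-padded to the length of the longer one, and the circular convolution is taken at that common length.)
Circular convolution (zero-padding the shorter input) has length max(m, n) = max(6, 9) = 9

9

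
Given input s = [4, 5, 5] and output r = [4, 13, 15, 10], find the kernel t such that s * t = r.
Output length 4 = len(s) + len(t) - 1 ⇒ len(t) = 2. Solve t forward using t[k] = (r[k] - Σ_{i≥1} s[i]·t[k-i]) / s[0]: t[0] = r[0] / s[0] = 4 / 4 = 1; t[1] = (r[1] - 5×1) / s[0] = (13 - 5×1) / 4 = 2. So t = [1, 2]. Forward-check [4, 5, 5] * [1, 2]: r[0] = 4×1 = 4; r[1] = 4×2 + 5×1 = 13; r[2] = 5×2 + 5×1 = 15; r[3] = 5×2 = 10 → [4, 13, 15, 10] ✓

[1, 2]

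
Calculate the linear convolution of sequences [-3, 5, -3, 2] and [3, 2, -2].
y[0] = -3×3 = -9; y[1] = -3×2 + 5×3 = 9; y[2] = -3×-2 + 5×2 + -3×3 = 7; y[3] = 5×-2 + -3×2 + 2×3 = -10; y[4] = -3×-2 + 2×2 = 10; y[5] = 2×-2 = -4

[-9, 9, 7, -10, 10, -4]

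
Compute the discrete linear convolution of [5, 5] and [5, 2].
y[0] = 5×5 = 25; y[1] = 5×2 + 5×5 = 35; y[2] = 5×2 = 10

[25, 35, 10]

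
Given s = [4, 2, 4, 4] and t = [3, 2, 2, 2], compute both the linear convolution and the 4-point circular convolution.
Linear: y_lin[0] = 4×3 = 12; y_lin[1] = 4×2 + 2×3 = 14; y_lin[2] = 4×2 + 2×2 + 4×3 = 24; y_lin[3] = 4×2 + 2×2 + 4×2 + 4×3 = 32; y_lin[4] = 2×2 + 4×2 + 4×2 = 20; y_lin[5] = 4×2 + 4×2 = 16; y_lin[6] = 4×2 = 8 → [12, 14, 24, 32, 20, 16, 8]. Circular (length 4): y[0] = 4×3 + 2×2 + 4×2 + 4×2 = 32; y[1] = 4×2 + 2×3 + 4×2 + 4×2 = 30; y[2] = 4×2 + 2×2 + 4×3 + 4×2 = 32; y[3] = 4×2 + 2×2 + 4×2 + 4×3 = 32 → [32, 30, 32, 32]

Linear: [12, 14, 24, 32, 20, 16, 8], Circular: [32, 30, 32, 32]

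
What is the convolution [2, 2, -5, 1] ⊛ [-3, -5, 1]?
y[0] = 2×-3 = -6; y[1] = 2×-5 + 2×-3 = -16; y[2] = 2×1 + 2×-5 + -5×-3 = 7; y[3] = 2×1 + -5×-5 + 1×-3 = 24; y[4] = -5×1 + 1×-5 = -10; y[5] = 1×1 = 1

[-6, -16, 7, 24, -10, 1]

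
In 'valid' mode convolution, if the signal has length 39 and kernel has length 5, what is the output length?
'Valid' mode counts only positions where the kernel fully overlaps the signal: m - n + 1 = 39 - 5 + 1 = 35

35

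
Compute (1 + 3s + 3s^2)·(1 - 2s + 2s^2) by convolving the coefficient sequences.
Ascending coefficients: a = [1, 3, 3], b = [1, -2, 2]. c[0] = 1×1 = 1; c[1] = 1×-2 + 3×1 = 1; c[2] = 1×2 + 3×-2 + 3×1 = -1; c[3] = 3×2 + 3×-2 = 0; c[4] = 3×2 = 6. Result coefficients: [1, 1, -1, 0, 6] → 1 + s - s^2 + 6s^4

1 + s - s^2 + 6s^4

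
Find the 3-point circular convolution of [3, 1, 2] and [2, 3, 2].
Use y[k] = Σ_j s[j]·t[(k-j) mod 3]. y[0] = 3×2 + 1×2 + 2×3 = 14; y[1] = 3×3 + 1×2 + 2×2 = 15; y[2] = 3×2 + 1×3 + 2×2 = 13. Result: [14, 15, 13]

[14, 15, 13]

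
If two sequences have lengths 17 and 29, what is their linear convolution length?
Linear/full convolution length: m + n - 1 = 17 + 29 - 1 = 45

45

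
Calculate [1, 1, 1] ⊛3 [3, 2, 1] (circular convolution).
Use y[k] = Σ_j s[j]·t[(k-j) mod 3]. y[0] = 1×3 + 1×1 + 1×2 = 6; y[1] = 1×2 + 1×3 + 1×1 = 6; y[2] = 1×1 + 1×2 + 1×3 = 6. Result: [6, 6, 6]

[6, 6, 6]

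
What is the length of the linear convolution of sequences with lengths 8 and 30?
Linear/full convolution length: m + n - 1 = 8 + 30 - 1 = 37

37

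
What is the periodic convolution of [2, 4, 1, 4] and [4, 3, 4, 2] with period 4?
Use y[k] = Σ_j x[j]·h[(k-j) mod 4]. y[0] = 2×4 + 4×2 + 1×4 + 4×3 = 32; y[1] = 2×3 + 4×4 + 1×2 + 4×4 = 40; y[2] = 2×4 + 4×3 + 1×4 + 4×2 = 32; y[3] = 2×2 + 4×4 + 1×3 + 4×4 = 39. Result: [32, 40, 32, 39]

[32, 40, 32, 39]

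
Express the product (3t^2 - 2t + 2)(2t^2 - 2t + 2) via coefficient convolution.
Ascending coefficients: a = [2, -2, 3], b = [2, -2, 2]. c[0] = 2×2 = 4; c[1] = 2×-2 + -2×2 = -8; c[2] = 2×2 + -2×-2 + 3×2 = 14; c[3] = -2×2 + 3×-2 = -10; c[4] = 3×2 = 6. Result coefficients: [4, -8, 14, -10, 6] → 6t^4 - 10t^3 + 14t^2 - 8t + 4

6t^4 - 10t^3 + 14t^2 - 8t + 4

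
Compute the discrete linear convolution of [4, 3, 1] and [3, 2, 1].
y[0] = 4×3 = 12; y[1] = 4×2 + 3×3 = 17; y[2] = 4×1 + 3×2 + 1×3 = 13; y[3] = 3×1 + 1×2 = 5; y[4] = 1×1 = 1

[12, 17, 13, 5, 1]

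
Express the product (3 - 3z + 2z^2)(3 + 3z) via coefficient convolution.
Ascending coefficients: a = [3, -3, 2], b = [3, 3]. c[0] = 3×3 = 9; c[1] = 3×3 + -3×3 = 0; c[2] = -3×3 + 2×3 = -3; c[3] = 2×3 = 6. Result coefficients: [9, 0, -3, 6] → 9 - 3z^2 + 6z^3

9 - 3z^2 + 6z^3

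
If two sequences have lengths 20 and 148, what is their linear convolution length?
Linear/full convolution length: m + n - 1 = 20 + 148 - 1 = 167

167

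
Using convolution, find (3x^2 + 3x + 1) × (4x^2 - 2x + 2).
Ascending coefficients: a = [1, 3, 3], b = [2, -2, 4]. c[0] = 1×2 = 2; c[1] = 1×-2 + 3×2 = 4; c[2] = 1×4 + 3×-2 + 3×2 = 4; c[3] = 3×4 + 3×-2 = 6; c[4] = 3×4 = 12. Result coefficients: [2, 4, 4, 6, 12] → 12x^4 + 6x^3 + 4x^2 + 4x + 2

12x^4 + 6x^3 + 4x^2 + 4x + 2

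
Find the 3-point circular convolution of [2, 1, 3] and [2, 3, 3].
Use y[k] = Σ_j x[j]·h[(k-j) mod 3]. y[0] = 2×2 + 1×3 + 3×3 = 16; y[1] = 2×3 + 1×2 + 3×3 = 17; y[2] = 2×3 + 1×3 + 3×2 = 15. Result: [16, 17, 15]

[16, 17, 15]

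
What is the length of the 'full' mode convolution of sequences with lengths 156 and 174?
Linear/full convolution length: m + n - 1 = 156 + 174 - 1 = 329

329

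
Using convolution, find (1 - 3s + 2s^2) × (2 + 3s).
Ascending coefficients: a = [1, -3, 2], b = [2, 3]. c[0] = 1×2 = 2; c[1] = 1×3 + -3×2 = -3; c[2] = -3×3 + 2×2 = -5; c[3] = 2×3 = 6. Result coefficients: [2, -3, -5, 6] → 2 - 3s - 5s^2 + 6s^3

2 - 3s - 5s^2 + 6s^3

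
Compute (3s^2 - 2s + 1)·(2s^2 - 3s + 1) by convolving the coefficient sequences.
Ascending coefficients: a = [1, -2, 3], b = [1, -3, 2]. c[0] = 1×1 = 1; c[1] = 1×-3 + -2×1 = -5; c[2] = 1×2 + -2×-3 + 3×1 = 11; c[3] = -2×2 + 3×-3 = -13; c[4] = 3×2 = 6. Result coefficients: [1, -5, 11, -13, 6] → 6s^4 - 13s^3 + 11s^2 - 5s + 1

6s^4 - 13s^3 + 11s^2 - 5s + 1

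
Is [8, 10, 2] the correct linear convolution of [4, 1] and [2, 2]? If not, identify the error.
Recompute linear convolution of [4, 1] and [2, 2]: y[0] = 4×2 = 8; y[1] = 4×2 + 1×2 = 10; y[2] = 1×2 = 2 → [8, 10, 2]. Given [8, 10, 2] matches, so answer: Yes

Yes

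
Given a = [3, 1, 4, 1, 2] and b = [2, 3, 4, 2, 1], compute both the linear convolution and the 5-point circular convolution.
Linear: y_lin[0] = 3×2 = 6; y_lin[1] = 3×3 + 1×2 = 11; y_lin[2] = 3×4 + 1×3 + 4×2 = 23; y_lin[3] = 3×2 + 1×4 + 4×3 + 1×2 = 24; y_lin[4] = 3×1 + 1×2 + 4×4 + 1×3 + 2×2 = 28; y_lin[5] = 1×1 + 4×2 + 1×4 + 2×3 = 19; y_lin[6] = 4×1 + 1×2 + 2×4 = 14; y_lin[7] = 1×1 + 2×2 = 5; y_lin[8] = 2×1 = 2 → [6, 11, 23, 24, 28, 19, 14, 5, 2]. Circular (length 5): y[0] = 3×2 + 1×1 + 4×2 + 1×4 + 2×3 = 25; y[1] = 3×3 + 1×2 + 4×1 + 1×2 + 2×4 = 25; y[2] = 3×4 + 1×3 + 4×2 + 1×1 + 2×2 = 28; y[3] = 3×2 + 1×4 + 4×3 + 1×2 + 2×1 = 26; y[4] = 3×1 + 1×2 + 4×4 + 1×3 + 2×2 = 28 → [25, 25, 28, 26, 28]

Linear: [6, 11, 23, 24, 28, 19, 14, 5, 2], Circular: [25, 25, 28, 26, 28]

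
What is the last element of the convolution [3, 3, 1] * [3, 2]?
Use y[k] = Σ_i a[i]·b[k-i] at k=3. y[3] = 1×2 = 2

2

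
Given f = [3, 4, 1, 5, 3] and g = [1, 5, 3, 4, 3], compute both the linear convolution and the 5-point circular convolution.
Linear: y_lin[0] = 3×1 = 3; y_lin[1] = 3×5 + 4×1 = 19; y_lin[2] = 3×3 + 4×5 + 1×1 = 30; y_lin[3] = 3×4 + 4×3 + 1×5 + 5×1 = 34; y_lin[4] = 3×3 + 4×4 + 1×3 + 5×5 + 3×1 = 56; y_lin[5] = 4×3 + 1×4 + 5×3 + 3×5 = 46; y_lin[6] = 1×3 + 5×4 + 3×3 = 32; y_lin[7] = 5×3 + 3×4 = 27; y_lin[8] = 3×3 = 9 → [3, 19, 30, 34, 56, 46, 32, 27, 9]. Circular (length 5): y[0] = 3×1 + 4×3 + 1×4 + 5×3 + 3×5 = 49; y[1] = 3×5 + 4×1 + 1×3 + 5×4 + 3×3 = 51; y[2] = 3×3 + 4×5 + 1×1 + 5×3 + 3×4 = 57; y[3] = 3×4 + 4×3 + 1×5 + 5×1 + 3×3 = 43; y[4] = 3×3 + 4×4 + 1×3 + 5×5 + 3×1 = 56 → [49, 51, 57, 43, 56]

Linear: [3, 19, 30, 34, 56, 46, 32, 27, 9], Circular: [49, 51, 57, 43, 56]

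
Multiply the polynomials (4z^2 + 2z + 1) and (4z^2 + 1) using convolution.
Ascending coefficients: a = [1, 2, 4], b = [1, 0, 4]. c[0] = 1×1 = 1; c[1] = 1×0 + 2×1 = 2; c[2] = 1×4 + 2×0 + 4×1 = 8; c[3] = 2×4 + 4×0 = 8; c[4] = 4×4 = 16. Result coefficients: [1, 2, 8, 8, 16] → 16z^4 + 8z^3 + 8z^2 + 2z + 1

16z^4 + 8z^3 + 8z^2 + 2z + 1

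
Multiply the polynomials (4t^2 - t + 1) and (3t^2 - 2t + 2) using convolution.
Ascending coefficients: a = [1, -1, 4], b = [2, -2, 3]. c[0] = 1×2 = 2; c[1] = 1×-2 + -1×2 = -4; c[2] = 1×3 + -1×-2 + 4×2 = 13; c[3] = -1×3 + 4×-2 = -11; c[4] = 4×3 = 12. Result coefficients: [2, -4, 13, -11, 12] → 12t^4 - 11t^3 + 13t^2 - 4t + 2

12t^4 - 11t^3 + 13t^2 - 4t + 2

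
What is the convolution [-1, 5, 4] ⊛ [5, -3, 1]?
y[0] = -1×5 = -5; y[1] = -1×-3 + 5×5 = 28; y[2] = -1×1 + 5×-3 + 4×5 = 4; y[3] = 5×1 + 4×-3 = -7; y[4] = 4×1 = 4

[-5, 28, 4, -7, 4]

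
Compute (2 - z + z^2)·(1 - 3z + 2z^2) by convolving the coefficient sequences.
Ascending coefficients: a = [2, -1, 1], b = [1, -3, 2]. c[0] = 2×1 = 2; c[1] = 2×-3 + -1×1 = -7; c[2] = 2×2 + -1×-3 + 1×1 = 8; c[3] = -1×2 + 1×-3 = -5; c[4] = 1×2 = 2. Result coefficients: [2, -7, 8, -5, 2] → 2 - 7z + 8z^2 - 5z^3 + 2z^4

2 - 7z + 8z^2 - 5z^3 + 2z^4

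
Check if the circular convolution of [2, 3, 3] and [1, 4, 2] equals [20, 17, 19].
Recompute circular convolution of [2, 3, 3] and [1, 4, 2]: y[0] = 2×1 + 3×2 + 3×4 = 20; y[1] = 2×4 + 3×1 + 3×2 = 17; y[2] = 2×2 + 3×4 + 3×1 = 19 → [20, 17, 19]. Given [20, 17, 19] matches, so answer: Yes

Yes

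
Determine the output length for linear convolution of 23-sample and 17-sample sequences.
Linear/full convolution length: m + n - 1 = 23 + 17 - 1 = 39

39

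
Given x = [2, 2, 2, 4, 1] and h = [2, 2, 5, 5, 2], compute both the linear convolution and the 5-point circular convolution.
Linear: y_lin[0] = 2×2 = 4; y_lin[1] = 2×2 + 2×2 = 8; y_lin[2] = 2×5 + 2×2 + 2×2 = 18; y_lin[3] = 2×5 + 2×5 + 2×2 + 4×2 = 32; y_lin[4] = 2×2 + 2×5 + 2×5 + 4×2 + 1×2 = 34; y_lin[5] = 2×2 + 2×5 + 4×5 + 1×2 = 36; y_lin[6] = 2×2 + 4×5 + 1×5 = 29; y_lin[7] = 4×2 + 1×5 = 13; y_lin[8] = 1×2 = 2 → [4, 8, 18, 32, 34, 36, 29, 13, 2]. Circular (length 5): y[0] = 2×2 + 2×2 + 2×5 + 4×5 + 1×2 = 40; y[1] = 2×2 + 2×2 + 2×2 + 4×5 + 1×5 = 37; y[2] = 2×5 + 2×2 + 2×2 + 4×2 + 1×5 = 31; y[3] = 2×5 + 2×5 + 2×2 + 4×2 + 1×2 = 34; y[4] = 2×2 + 2×5 + 2×5 + 4×2 + 1×2 = 34 → [40, 37, 31, 34, 34]

Linear: [4, 8, 18, 32, 34, 36, 29, 13, 2], Circular: [40, 37, 31, 34, 34]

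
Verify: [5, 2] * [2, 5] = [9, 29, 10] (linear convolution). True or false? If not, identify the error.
Recompute linear convolution of [5, 2] and [2, 5]: y[0] = 5×2 = 10; y[1] = 5×5 + 2×2 = 29; y[2] = 2×5 = 10 → [10, 29, 10]. Compare to given [9, 29, 10]: they differ at index 0: given 9, correct 10, so answer: No

No. Error at index 0: given 9, correct 10.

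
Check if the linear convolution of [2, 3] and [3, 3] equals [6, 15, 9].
Recompute linear convolution of [2, 3] and [3, 3]: y[0] = 2×3 = 6; y[1] = 2×3 + 3×3 = 15; y[2] = 3×3 = 9 → [6, 15, 9]. Given [6, 15, 9] matches, so answer: Yes

Yes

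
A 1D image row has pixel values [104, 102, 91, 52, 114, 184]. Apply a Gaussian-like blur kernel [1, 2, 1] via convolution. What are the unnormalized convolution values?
Convolve image row [104, 102, 91, 52, 114, 184] with kernel [1, 2, 1]: y[0] = 104×1 = 104; y[1] = 104×2 + 102×1 = 310; y[2] = 104×1 + 102×2 + 91×1 = 399; y[3] = 102×1 + 91×2 + 52×1 = 336; y[4] = 91×1 + 52×2 + 114×1 = 309; y[5] = 52×1 + 114×2 + 184×1 = 464; y[6] = 114×1 + 184×2 = 482; y[7] = 184×1 = 184 → [104, 310, 399, 336, 309, 464, 482, 184]. Normalization factor = sum(kernel) = 4.

[104, 310, 399, 336, 309, 464, 482, 184]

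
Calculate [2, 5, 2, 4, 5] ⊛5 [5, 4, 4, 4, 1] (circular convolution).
Use y[k] = Σ_j x[j]·h[(k-j) mod 5]. y[0] = 2×5 + 5×1 + 2×4 + 4×4 + 5×4 = 59; y[1] = 2×4 + 5×5 + 2×1 + 4×4 + 5×4 = 71; y[2] = 2×4 + 5×4 + 2×5 + 4×1 + 5×4 = 62; y[3] = 2×4 + 5×4 + 2×4 + 4×5 + 5×1 = 61; y[4] = 2×1 + 5×4 + 2×4 + 4×4 + 5×5 = 71. Result: [59, 71, 62, 61, 71]

[59, 71, 62, 61, 71]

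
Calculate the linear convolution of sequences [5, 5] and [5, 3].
y[0] = 5×5 = 25; y[1] = 5×3 + 5×5 = 40; y[2] = 5×3 = 15

[25, 40, 15]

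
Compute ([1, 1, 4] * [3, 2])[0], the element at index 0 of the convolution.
Use y[k] = Σ_i a[i]·b[k-i] at k=0. y[0] = 1×3 = 3

3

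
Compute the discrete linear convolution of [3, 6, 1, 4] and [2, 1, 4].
y[0] = 3×2 = 6; y[1] = 3×1 + 6×2 = 15; y[2] = 3×4 + 6×1 + 1×2 = 20; y[3] = 6×4 + 1×1 + 4×2 = 33; y[4] = 1×4 + 4×1 = 8; y[5] = 4×4 = 16

[6, 15, 20, 33, 8, 16]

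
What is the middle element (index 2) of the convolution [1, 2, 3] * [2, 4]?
Use y[k] = Σ_i a[i]·b[k-i] at k=2. y[2] = 2×4 + 3×2 = 14

14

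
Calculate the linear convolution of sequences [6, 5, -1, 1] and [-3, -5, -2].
y[0] = 6×-3 = -18; y[1] = 6×-5 + 5×-3 = -45; y[2] = 6×-2 + 5×-5 + -1×-3 = -34; y[3] = 5×-2 + -1×-5 + 1×-3 = -8; y[4] = -1×-2 + 1×-5 = -3; y[5] = 1×-2 = -2

[-18, -45, -34, -8, -3, -2]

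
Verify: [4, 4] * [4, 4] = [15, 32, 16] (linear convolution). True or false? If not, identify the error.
Recompute linear convolution of [4, 4] and [4, 4]: y[0] = 4×4 = 16; y[1] = 4×4 + 4×4 = 32; y[2] = 4×4 = 16 → [16, 32, 16]. Compare to given [15, 32, 16]: they differ at index 0: given 15, correct 16, so answer: No

No. Error at index 0: given 15, correct 16.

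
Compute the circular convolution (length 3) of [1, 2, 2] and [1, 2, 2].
Use y[k] = Σ_j s[j]·t[(k-j) mod 3]. y[0] = 1×1 + 2×2 + 2×2 = 9; y[1] = 1×2 + 2×1 + 2×2 = 8; y[2] = 1×2 + 2×2 + 2×1 = 8. Result: [9, 8, 8]

[9, 8, 8]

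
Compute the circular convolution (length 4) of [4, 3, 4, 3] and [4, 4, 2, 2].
Use y[k] = Σ_j a[j]·b[(k-j) mod 4]. y[0] = 4×4 + 3×2 + 4×2 + 3×4 = 42; y[1] = 4×4 + 3×4 + 4×2 + 3×2 = 42; y[2] = 4×2 + 3×4 + 4×4 + 3×2 = 42; y[3] = 4×2 + 3×2 + 4×4 + 3×4 = 42. Result: [42, 42, 42, 42]

[42, 42, 42, 42]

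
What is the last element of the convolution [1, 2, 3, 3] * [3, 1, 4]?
Use y[k] = Σ_i a[i]·b[k-i] at k=5. y[5] = 3×4 = 12

12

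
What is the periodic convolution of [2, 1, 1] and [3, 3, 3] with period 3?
Use y[k] = Σ_j x[j]·h[(k-j) mod 3]. y[0] = 2×3 + 1×3 + 1×3 = 12; y[1] = 2×3 + 1×3 + 1×3 = 12; y[2] = 2×3 + 1×3 + 1×3 = 12. Result: [12, 12, 12]

[12, 12, 12]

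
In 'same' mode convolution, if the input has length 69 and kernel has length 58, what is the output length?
'Same' mode returns an output with the same length as the input: 69

69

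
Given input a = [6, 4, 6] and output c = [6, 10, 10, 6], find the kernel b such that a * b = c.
Output length 4 = len(a) + len(b) - 1 ⇒ len(b) = 2. Solve b forward using b[k] = (c[k] - Σ_{i≥1} a[i]·b[k-i]) / a[0]: b[0] = c[0] / a[0] = 6 / 6 = 1; b[1] = (c[1] - 4×1) / a[0] = (10 - 4×1) / 6 = 1. So b = [1, 1]. Forward-check [6, 4, 6] * [1, 1]: c[0] = 6×1 = 6; c[1] = 6×1 + 4×1 = 10; c[2] = 4×1 + 6×1 = 10; c[3] = 6×1 = 6 → [6, 10, 10, 6] ✓

[1, 1]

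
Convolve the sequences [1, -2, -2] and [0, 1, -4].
y[0] = 1×0 = 0; y[1] = 1×1 + -2×0 = 1; y[2] = 1×-4 + -2×1 + -2×0 = -6; y[3] = -2×-4 + -2×1 = 6; y[4] = -2×-4 = 8

[0, 1, -6, 6, 8]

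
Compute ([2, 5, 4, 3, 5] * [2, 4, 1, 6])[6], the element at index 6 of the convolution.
Use y[k] = Σ_i a[i]·b[k-i] at k=6. y[6] = 3×6 + 5×1 = 23

23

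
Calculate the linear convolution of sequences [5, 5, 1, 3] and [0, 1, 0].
y[0] = 5×0 = 0; y[1] = 5×1 + 5×0 = 5; y[2] = 5×0 + 5×1 + 1×0 = 5; y[3] = 5×0 + 1×1 + 3×0 = 1; y[4] = 1×0 + 3×1 = 3; y[5] = 3×0 = 0

[0, 5, 5, 1, 3, 0]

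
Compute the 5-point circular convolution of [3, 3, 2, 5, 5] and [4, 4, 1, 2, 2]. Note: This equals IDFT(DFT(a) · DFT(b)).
Either evaluate y[k] = Σ_j a[j]·b[(k-j) mod 5] directly, or use IDFT(DFT(a) · DFT(b)). y[0] = 3×4 + 3×2 + 2×2 + 5×1 + 5×4 = 47; y[1] = 3×4 + 3×4 + 2×2 + 5×2 + 5×1 = 43; y[2] = 3×1 + 3×4 + 2×4 + 5×2 + 5×2 = 43; y[3] = 3×2 + 3×1 + 2×4 + 5×4 + 5×2 = 47; y[4] = 3×2 + 3×2 + 2×1 + 5×4 + 5×4 = 54. Result: [47, 43, 43, 47, 54]

[47, 43, 43, 47, 54]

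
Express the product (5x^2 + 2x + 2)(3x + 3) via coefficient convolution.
Ascending coefficients: a = [2, 2, 5], b = [3, 3]. c[0] = 2×3 = 6; c[1] = 2×3 + 2×3 = 12; c[2] = 2×3 + 5×3 = 21; c[3] = 5×3 = 15. Result coefficients: [6, 12, 21, 15] → 15x^3 + 21x^2 + 12x + 6

15x^3 + 21x^2 + 12x + 6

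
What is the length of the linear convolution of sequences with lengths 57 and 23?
Linear/full convolution length: m + n - 1 = 57 + 23 - 1 = 79

79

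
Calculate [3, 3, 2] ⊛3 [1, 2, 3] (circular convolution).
Use y[k] = Σ_j x[j]·h[(k-j) mod 3]. y[0] = 3×1 + 3×3 + 2×2 = 16; y[1] = 3×2 + 3×1 + 2×3 = 15; y[2] = 3×3 + 3×2 + 2×1 = 17. Result: [16, 15, 17]

[16, 15, 17]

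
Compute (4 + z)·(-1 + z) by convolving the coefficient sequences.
Ascending coefficients: a = [4, 1], b = [-1, 1]. c[0] = 4×-1 = -4; c[1] = 4×1 + 1×-1 = 3; c[2] = 1×1 = 1. Result coefficients: [-4, 3, 1] → -4 + 3z + z^2

-4 + 3z + z^2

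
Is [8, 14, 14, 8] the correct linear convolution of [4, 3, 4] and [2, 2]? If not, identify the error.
Recompute linear convolution of [4, 3, 4] and [2, 2]: y[0] = 4×2 = 8; y[1] = 4×2 + 3×2 = 14; y[2] = 3×2 + 4×2 = 14; y[3] = 4×2 = 8 → [8, 14, 14, 8]. Given [8, 14, 14, 8] matches, so answer: Yes

Yes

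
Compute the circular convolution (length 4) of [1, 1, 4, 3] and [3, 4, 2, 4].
Use y[k] = Σ_j x[j]·h[(k-j) mod 4]. y[0] = 1×3 + 1×4 + 4×2 + 3×4 = 27; y[1] = 1×4 + 1×3 + 4×4 + 3×2 = 29; y[2] = 1×2 + 1×4 + 4×3 + 3×4 = 30; y[3] = 1×4 + 1×2 + 4×4 + 3×3 = 31. Result: [27, 29, 30, 31]

[27, 29, 30, 31]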